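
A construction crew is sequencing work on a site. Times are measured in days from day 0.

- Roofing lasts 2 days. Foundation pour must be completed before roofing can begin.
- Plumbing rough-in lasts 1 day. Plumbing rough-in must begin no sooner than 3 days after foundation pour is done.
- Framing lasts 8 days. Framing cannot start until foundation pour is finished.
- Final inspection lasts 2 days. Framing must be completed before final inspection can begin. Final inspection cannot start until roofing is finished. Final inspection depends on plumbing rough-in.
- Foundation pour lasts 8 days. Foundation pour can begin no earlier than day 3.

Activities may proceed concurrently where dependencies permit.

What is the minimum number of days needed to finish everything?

21

Foundation pour waits on its own release at day 3, so it starts at day 3 and finishes at 3 + 8 = day 11.
Plumbing rough-in waits on foundation pour (finishes day 11, plus 3-day gap → day 14), so it starts at day 14 and finishes at 14 + 1 = day 15.
After foundation pour (finishes day 11), roofing can start at day 11 and finishes at day 13.
Framing waits on foundation pour (finishes day 11), so it starts at day 11 and finishes at 11 + 8 = day 19.
Final inspection needs all of framing (finishes day 19); roofing (finishes day 13); plumbing rough-in (finishes day 15). That puts its earliest start at day 19; it finishes at 19 + 2 = day 21.
All tasks are finished once the last one completes. Finish times: Foundation pour at 11, Framing at 19, Roofing at 13, Plumbing rough-in at 15, Final inspection at 21. The latest is day 21.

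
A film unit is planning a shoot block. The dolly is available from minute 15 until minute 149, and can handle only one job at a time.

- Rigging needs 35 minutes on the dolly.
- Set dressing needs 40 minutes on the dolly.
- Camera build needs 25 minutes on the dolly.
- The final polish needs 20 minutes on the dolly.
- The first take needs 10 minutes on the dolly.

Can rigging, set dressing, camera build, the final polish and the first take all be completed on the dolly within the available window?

The dolly window is 149 − 15 = 134 minutes.
Running back to back, the jobs need 35 + 40 + 25 + 20 + 10 = 130 minutes on the dolly.
Since 130 ≤ 134, they fit within the window.

Yes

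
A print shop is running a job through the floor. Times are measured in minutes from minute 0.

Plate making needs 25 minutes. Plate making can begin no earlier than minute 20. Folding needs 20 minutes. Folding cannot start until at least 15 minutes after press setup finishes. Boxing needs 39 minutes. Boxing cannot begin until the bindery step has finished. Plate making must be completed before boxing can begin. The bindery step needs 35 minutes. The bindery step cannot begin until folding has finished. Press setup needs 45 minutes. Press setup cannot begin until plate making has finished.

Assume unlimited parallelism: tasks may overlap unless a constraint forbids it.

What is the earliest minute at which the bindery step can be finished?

Plate making cannot begin until its own release at minute 20. It runs from minute 20 to 20 + 25 = minute 45.
Press setup waits on plate making (finishes minute 45), so it starts at minute 45 and finishes at 45 + 45 = minute 90.
After press setup (finishes minute 90, plus 15-minute gap → minute 105), folding can start at minute 105 and finishes at minute 125.
The bindery step waits on folding (finishes minute 125), so it starts at minute 125 and finishes at 125 + 35 = minute 160.

160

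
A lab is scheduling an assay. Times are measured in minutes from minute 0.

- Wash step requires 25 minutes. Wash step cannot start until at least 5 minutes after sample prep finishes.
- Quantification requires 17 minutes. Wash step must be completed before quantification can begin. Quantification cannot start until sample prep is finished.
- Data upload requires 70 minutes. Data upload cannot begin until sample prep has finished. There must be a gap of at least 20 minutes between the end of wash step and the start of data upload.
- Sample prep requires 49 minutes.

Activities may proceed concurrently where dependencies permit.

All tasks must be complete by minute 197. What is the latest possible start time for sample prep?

28

Nothing follows quantification; the deadline of minute 197 is its only limit. It must start by 197 − 17 = minute 180.
Data upload has no dependents, so it just needs to finish by minute 197. Starting by 197 − 70 = minute 127 achieves that.
For wash step: quantification (must start by minute 180); data upload (must start by minute 127, minus 20-minute gap → minute 107). The most restrictive is minute 107; with a 25-minute duration, wash step must start by minute 82.
For sample prep: wash step (must start by minute 82, minus 5-minute gap → minute 77); quantification (must start by minute 180); data upload (must start by minute 127). The most restrictive is minute 77; with a 49-minute duration, sample prep must start by minute 28.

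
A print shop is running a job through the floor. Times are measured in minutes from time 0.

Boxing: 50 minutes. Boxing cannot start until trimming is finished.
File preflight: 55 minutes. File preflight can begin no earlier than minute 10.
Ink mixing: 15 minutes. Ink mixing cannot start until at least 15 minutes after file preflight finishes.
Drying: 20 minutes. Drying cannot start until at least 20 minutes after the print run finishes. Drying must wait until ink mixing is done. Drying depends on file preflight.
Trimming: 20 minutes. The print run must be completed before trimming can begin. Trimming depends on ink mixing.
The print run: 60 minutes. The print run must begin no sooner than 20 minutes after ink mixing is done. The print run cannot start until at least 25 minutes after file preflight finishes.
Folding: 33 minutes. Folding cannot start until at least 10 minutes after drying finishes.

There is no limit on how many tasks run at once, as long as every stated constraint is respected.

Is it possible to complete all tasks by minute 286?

File preflight cannot begin until its own release at minute 10. It runs from minute 10 to 10 + 55 = minute 65.
Ink mixing waits on file preflight (finishes minute 65, plus 15-minute gap → minute 80), so it starts at minute 80 and finishes at 80 + 15 = minute 95.
The print run needs all of ink mixing (finishes minute 95, plus 20-minute gap → minute 115); file preflight (finishes minute 65, plus 25-minute gap → minute 90). That puts its earliest start at minute 115; it finishes at 115 + 60 = minute 175.
Trimming has to wait for the print run (finishes minute 175); ink mixing (finishes minute 95). The latest of these is minute 175, so trimming runs minute 175 to 175 + 20 = minute 195.
After trimming (finishes minute 195), boxing can start at minute 195 and finishes at minute 245.
For drying: the print run (finishes minute 175, plus 20-minute gap → minute 195); ink mixing (finishes minute 95); file preflight (finishes minute 65). Taking the maximum gives a start of minute 195, and it finishes at 195 + 20 = minute 215.
After drying (finishes minute 215, plus 10-minute gap → minute 225), folding can start at minute 225 and finishes at minute 258.
Every task is finished by minute 258, which is no later than the deadline of 286, so the schedule is feasible.

Yes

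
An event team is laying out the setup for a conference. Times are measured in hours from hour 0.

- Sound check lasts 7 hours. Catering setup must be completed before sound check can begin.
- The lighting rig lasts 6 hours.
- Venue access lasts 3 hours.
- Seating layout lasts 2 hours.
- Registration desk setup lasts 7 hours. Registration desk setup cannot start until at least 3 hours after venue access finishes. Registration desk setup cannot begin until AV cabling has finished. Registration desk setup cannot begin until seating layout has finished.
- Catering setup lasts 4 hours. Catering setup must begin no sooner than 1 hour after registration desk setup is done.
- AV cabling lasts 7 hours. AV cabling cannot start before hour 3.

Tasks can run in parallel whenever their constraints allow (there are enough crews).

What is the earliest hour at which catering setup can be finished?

22

Nothing blocks seating layout, so it runs from hour 0 to hour 2.
AV cabling cannot begin until its own release at hour 3. It runs from hour 3 to 3 + 7 = hour 10.
Nothing blocks venue access, so it runs from hour 0 to hour 3.
Registration desk setup cannot start until venue access (finishes hour 3, plus 3-hour gap → hour 6); AV cabling (finishes hour 10); seating layout (finishes hour 2). The controlling bound is hour 10, so registration desk setup finishes at 10 + 7 = hour 17.
Catering setup cannot begin until registration desk setup (finishes hour 17, plus 1-hour gap → hour 18). It runs from hour 18 to 18 + 4 = hour 22.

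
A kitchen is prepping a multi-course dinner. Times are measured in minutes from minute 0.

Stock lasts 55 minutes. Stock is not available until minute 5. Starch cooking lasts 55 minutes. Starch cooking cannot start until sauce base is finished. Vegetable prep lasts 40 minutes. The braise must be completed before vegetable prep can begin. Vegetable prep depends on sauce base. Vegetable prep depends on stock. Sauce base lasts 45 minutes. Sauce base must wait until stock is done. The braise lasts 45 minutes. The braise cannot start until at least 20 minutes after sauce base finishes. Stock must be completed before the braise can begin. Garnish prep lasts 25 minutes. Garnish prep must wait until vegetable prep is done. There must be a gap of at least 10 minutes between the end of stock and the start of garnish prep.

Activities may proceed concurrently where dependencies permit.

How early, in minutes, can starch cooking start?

Stock waits on its own release at minute 5, so it starts at minute 5 and finishes at 5 + 55 = minute 60.
Sauce base cannot begin until stock (finishes minute 60). It runs from minute 60 to 60 + 45 = minute 105.
Starch cooking waits on sauce base (finishes minute 105), so the earliest it can start is minute 105.

105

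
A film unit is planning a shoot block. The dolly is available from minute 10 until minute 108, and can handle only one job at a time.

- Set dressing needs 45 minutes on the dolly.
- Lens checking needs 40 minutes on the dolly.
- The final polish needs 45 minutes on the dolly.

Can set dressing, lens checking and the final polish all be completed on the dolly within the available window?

The dolly window is 108 − 10 = 98 minutes.
Running back to back, the jobs need 45 + 40 + 45 = 130 minutes on the dolly.
Since 130 > 98, they cannot all fit.

No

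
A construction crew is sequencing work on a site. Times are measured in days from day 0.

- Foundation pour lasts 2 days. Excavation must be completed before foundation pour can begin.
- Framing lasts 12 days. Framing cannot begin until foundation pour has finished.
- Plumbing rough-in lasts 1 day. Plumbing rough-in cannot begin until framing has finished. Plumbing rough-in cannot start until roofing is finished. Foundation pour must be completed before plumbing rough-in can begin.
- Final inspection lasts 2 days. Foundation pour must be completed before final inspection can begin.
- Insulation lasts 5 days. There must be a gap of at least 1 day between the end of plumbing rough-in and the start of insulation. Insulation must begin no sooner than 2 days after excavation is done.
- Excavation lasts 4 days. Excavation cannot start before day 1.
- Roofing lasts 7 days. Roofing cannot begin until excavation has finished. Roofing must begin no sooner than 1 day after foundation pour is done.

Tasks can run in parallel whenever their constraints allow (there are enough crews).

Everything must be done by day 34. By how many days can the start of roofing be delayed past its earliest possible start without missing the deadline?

Excavation cannot begin until its own release at day 1. It runs from day 1 to 1 + 4 = day 5.
After excavation (finishes day 5), foundation pour can start at day 5 and finishes at day 7.
Roofing has to wait for excavation (finishes day 5); foundation pour (finishes day 7, plus 1-day gap → day 8). The latest of these is day 8, so roofing runs day 8 to 8 + 7 = day 15.

Working backward from the deadline:
Insulation must finish by day 34; it takes 5 days, so it must start by 34 − 5 = day 29.
Plumbing rough-in must finish before insulation (must start by day 29, minus 1-day gap → day 28). With a 1-day duration, plumbing rough-in must start by 28 − 1 = day 27.
Since plumbing rough-in (must start by day 27) depends on it, roofing must finish by day 27. Backing off its 7-day duration gives a latest start of day 20.
So roofing can start as early as day 8 and as late as day 20, giving 20 − 8 = 12 days of slack.

12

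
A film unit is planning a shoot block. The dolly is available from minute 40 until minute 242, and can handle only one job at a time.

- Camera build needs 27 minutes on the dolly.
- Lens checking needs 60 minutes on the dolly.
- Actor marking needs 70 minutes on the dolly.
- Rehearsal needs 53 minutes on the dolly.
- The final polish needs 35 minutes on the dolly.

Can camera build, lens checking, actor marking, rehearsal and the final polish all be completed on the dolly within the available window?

No

The dolly window is 242 − 40 = 202 minutes.
Running back to back, the jobs need 27 + 60 + 70 + 53 + 35 = 245 minutes on the dolly.
Since 245 > 202, they cannot all fit.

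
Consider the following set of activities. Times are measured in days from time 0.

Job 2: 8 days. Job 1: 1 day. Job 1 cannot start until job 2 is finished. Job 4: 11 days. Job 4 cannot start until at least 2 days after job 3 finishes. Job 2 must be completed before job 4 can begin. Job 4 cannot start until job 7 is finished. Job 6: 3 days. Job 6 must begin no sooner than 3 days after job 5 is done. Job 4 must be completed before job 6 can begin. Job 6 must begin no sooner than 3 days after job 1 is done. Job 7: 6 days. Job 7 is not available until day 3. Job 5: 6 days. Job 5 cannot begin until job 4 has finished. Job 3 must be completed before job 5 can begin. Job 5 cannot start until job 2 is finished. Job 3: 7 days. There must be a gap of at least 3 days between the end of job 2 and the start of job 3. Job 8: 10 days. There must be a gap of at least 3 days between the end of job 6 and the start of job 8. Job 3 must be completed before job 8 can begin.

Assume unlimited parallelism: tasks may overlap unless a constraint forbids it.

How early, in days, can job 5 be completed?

37

Job 7 waits on its own release at day 3, so it starts at day 3 and finishes at 3 + 6 = day 9.
Nothing blocks job 2, so it runs from day 0 to day 8.
Job 3 waits on job 2 (finishes day 8, plus 3-day gap → day 11), so it starts at day 11 and finishes at 11 + 7 = day 18.
Job 4 cannot start until job 3 (finishes day 18, plus 2-day gap → day 20); job 2 (finishes day 8); job 7 (finishes day 9). The controlling bound is day 20, so job 4 finishes at 20 + 11 = day 31.
For job 5: job 4 (finishes day 31); job 3 (finishes day 18); job 2 (finishes day 8). Taking the maximum gives a start of day 31, and it finishes at 31 + 6 = day 37.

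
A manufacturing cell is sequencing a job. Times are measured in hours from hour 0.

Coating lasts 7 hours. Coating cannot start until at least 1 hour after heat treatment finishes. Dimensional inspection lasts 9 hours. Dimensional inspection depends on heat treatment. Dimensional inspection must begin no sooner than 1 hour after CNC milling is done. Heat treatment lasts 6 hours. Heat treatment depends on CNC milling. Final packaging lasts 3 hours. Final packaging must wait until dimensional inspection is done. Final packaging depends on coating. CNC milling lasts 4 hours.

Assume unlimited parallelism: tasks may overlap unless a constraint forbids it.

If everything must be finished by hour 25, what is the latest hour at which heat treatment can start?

Final packaging has no dependents, so it just needs to finish by hour 25. Starting by 25 − 3 = hour 22 achieves that.
Since final packaging (must start by hour 22) depends on it, dimensional inspection must finish by hour 22. Backing off its 9-hour duration gives a latest start of hour 13.
Since final packaging (must start by hour 22) depends on it, coating must finish by hour 22. Backing off its 7-hour duration gives a latest start of hour 15.
Heat treatment feeds dimensional inspection (must start by hour 13); coating (must start by hour 15, minus 1-hour gap → hour 14). Taking the minimum, heat treatment must finish by hour 13 and start by 13 − 6 = hour 7.

7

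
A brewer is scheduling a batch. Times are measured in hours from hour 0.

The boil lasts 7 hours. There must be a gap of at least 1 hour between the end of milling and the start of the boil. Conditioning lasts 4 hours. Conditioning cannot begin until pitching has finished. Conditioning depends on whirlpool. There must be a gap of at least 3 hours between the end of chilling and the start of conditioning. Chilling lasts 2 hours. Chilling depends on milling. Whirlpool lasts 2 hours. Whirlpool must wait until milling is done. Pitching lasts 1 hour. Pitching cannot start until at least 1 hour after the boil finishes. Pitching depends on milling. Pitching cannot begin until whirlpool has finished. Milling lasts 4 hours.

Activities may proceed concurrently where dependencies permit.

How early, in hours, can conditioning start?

Nothing blocks milling, so it runs from hour 0 to hour 4.
After milling (finishes hour 4), chilling can start at hour 4 and finishes at hour 6.
Whirlpool cannot begin until milling (finishes hour 4). It runs from hour 4 to 4 + 2 = hour 6.
After milling (finishes hour 4, plus 1-hour gap → hour 5), the boil can start at hour 5 and finishes at hour 12.
Pitching cannot start until the boil (finishes hour 12, plus 1-hour gap → hour 13); milling (finishes hour 4); whirlpool (finishes hour 6). The controlling bound is hour 13, so pitching finishes at 13 + 1 = hour 14.
Conditioning waits on pitching (finishes hour 14); whirlpool (finishes hour 6); chilling (finishes hour 6, plus 3-hour gap → hour 9). The latest of these is hour 14, which is the earliest conditioning can start.

14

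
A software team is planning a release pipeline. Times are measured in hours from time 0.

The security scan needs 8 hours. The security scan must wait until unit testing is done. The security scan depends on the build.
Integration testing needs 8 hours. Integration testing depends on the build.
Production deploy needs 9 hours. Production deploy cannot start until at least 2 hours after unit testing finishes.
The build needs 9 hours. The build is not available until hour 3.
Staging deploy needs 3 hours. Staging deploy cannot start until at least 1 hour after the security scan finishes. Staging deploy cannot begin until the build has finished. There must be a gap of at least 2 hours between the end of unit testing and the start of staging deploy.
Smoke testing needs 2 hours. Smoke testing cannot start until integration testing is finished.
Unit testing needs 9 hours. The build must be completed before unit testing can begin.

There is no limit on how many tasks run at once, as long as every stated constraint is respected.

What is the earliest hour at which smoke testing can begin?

After its own release at hour 3, the build can start at hour 3 and finishes at hour 12.
After the build (finishes hour 12), integration testing can start at hour 12 and finishes at hour 20.
Smoke testing waits on integration testing (finishes hour 20), so the earliest it can start is hour 20.

20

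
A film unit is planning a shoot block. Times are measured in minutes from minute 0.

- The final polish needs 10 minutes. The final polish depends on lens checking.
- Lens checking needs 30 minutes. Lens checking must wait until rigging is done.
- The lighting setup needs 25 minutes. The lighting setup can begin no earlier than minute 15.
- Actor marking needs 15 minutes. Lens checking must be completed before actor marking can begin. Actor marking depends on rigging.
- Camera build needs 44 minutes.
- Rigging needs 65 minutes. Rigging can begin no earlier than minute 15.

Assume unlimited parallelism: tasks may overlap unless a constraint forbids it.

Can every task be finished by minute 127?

Nothing blocks camera build, so it runs from minute 0 to minute 44.
After its own release at minute 15, the lighting setup can start at minute 15 and finishes at minute 40.
Rigging waits on its own release at minute 15, so it starts at minute 15 and finishes at 15 + 65 = minute 80.
After rigging (finishes minute 80), lens checking can start at minute 80 and finishes at minute 110.
The final polish waits on lens checking (finishes minute 110), so it starts at minute 110 and finishes at 110 + 10 = minute 120.
For actor marking: lens checking (finishes minute 110); rigging (finishes minute 80). Taking the maximum gives a start of minute 110, and it finishes at 110 + 15 = minute 125.
Every task is finished by minute 125, which is no later than the deadline of 127, so the schedule is feasible.

Yes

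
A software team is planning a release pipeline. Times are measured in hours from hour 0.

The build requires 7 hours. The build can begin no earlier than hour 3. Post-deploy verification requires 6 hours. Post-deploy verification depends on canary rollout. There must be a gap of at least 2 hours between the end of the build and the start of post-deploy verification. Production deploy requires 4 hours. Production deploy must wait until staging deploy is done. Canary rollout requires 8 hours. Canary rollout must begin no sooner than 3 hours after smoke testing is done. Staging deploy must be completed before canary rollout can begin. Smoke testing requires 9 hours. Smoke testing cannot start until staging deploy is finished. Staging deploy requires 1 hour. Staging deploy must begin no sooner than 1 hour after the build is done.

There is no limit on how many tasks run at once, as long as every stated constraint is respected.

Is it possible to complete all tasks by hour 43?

The build waits on its own release at hour 3, so it starts at hour 3 and finishes at 3 + 7 = hour 10.
Staging deploy cannot begin until the build (finishes hour 10, plus 1-hour gap → hour 11). It runs from hour 11 to 11 + 1 = hour 12.
Production deploy waits on staging deploy (finishes hour 12), so it starts at hour 12 and finishes at 12 + 4 = hour 16.
Smoke testing cannot begin until staging deploy (finishes hour 12). It runs from hour 12 to 12 + 9 = hour 21.
For canary rollout: smoke testing (finishes hour 21, plus 3-hour gap → hour 24); staging deploy (finishes hour 12). Taking the maximum gives a start of hour 24, and it finishes at 24 + 8 = hour 32.
Post-deploy verification has to wait for canary rollout (finishes hour 32); the build (finishes hour 10, plus 2-hour gap → hour 12). The latest of these is hour 32, so post-deploy verification runs hour 32 to 32 + 6 = hour 38.
Every task is finished by hour 38, which is no later than the deadline of 43, so the schedule is feasible.

Yes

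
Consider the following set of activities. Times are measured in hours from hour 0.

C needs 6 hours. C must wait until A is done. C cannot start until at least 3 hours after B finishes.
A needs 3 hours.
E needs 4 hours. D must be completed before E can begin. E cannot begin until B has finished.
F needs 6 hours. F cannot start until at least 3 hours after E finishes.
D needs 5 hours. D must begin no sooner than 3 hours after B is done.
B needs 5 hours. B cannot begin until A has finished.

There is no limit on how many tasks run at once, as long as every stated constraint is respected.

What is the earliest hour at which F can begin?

23

A can start immediately at hour 0; it finishes at hour 3.
After A (finishes hour 3), B can start at hour 3 and finishes at hour 8.
D waits on B (finishes hour 8, plus 3-hour gap → hour 11), so it starts at hour 11 and finishes at 11 + 5 = hour 16.
E needs all of D (finishes hour 16); B (finishes hour 8). That puts its earliest start at hour 16; it finishes at 16 + 4 = hour 20.
F waits on E (finishes hour 20, plus 3-hour gap → hour 23), so the earliest it can start is hour 23.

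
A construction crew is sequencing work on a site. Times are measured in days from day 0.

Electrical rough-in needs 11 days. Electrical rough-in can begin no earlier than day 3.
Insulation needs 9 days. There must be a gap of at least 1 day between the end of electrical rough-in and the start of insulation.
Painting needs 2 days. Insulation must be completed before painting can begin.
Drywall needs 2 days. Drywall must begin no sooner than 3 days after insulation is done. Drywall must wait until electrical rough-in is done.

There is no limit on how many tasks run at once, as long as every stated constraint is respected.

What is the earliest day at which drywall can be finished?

Electrical rough-in waits on its own release at day 3, so it starts at day 3 and finishes at 3 + 11 = day 14.
Insulation cannot begin until electrical rough-in (finishes day 14, plus 1-day gap → day 15). It runs from day 15 to 15 + 9 = day 24.
Drywall cannot start until insulation (finishes day 24, plus 3-day gap → day 27); electrical rough-in (finishes day 14). The controlling bound is day 27, so drywall finishes at 27 + 2 = day 29.

29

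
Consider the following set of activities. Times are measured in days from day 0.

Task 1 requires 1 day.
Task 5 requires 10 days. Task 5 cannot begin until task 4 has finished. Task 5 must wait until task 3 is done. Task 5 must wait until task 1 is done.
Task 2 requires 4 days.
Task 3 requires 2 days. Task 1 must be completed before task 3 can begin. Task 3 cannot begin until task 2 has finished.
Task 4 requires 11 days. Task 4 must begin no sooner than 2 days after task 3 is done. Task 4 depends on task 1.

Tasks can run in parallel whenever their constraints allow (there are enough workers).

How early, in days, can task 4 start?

Task 2 has no prerequisites, so it starts at day 0 and finishes at day 4.
Task 1 can start immediately at day 0; it finishes at day 1.
Task 3 needs all of task 1 (finishes day 1); task 2 (finishes day 4). That puts its earliest start at day 4; it finishes at 4 + 2 = day 6.
Task 4 waits on task 3 (finishes day 6, plus 2-day gap → day 8); task 1 (finishes day 1). The latest of these is day 8, which is the earliest task 4 can start.

8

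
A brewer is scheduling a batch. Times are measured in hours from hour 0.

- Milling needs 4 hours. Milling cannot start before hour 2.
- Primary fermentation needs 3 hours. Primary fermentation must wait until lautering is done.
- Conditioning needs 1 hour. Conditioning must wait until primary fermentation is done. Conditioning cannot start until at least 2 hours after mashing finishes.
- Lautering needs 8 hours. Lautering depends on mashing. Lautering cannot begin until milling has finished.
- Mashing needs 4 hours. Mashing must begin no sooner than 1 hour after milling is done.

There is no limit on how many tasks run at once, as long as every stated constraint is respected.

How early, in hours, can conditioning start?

After its own release at hour 2, milling can start at hour 2 and finishes at hour 6.
Mashing cannot begin until milling (finishes hour 6, plus 1-hour gap → hour 7). It runs from hour 7 to 7 + 4 = hour 11.
For lautering: mashing (finishes hour 11); milling (finishes hour 6). Taking the maximum gives a start of hour 11, and it finishes at 11 + 8 = hour 19.
Primary fermentation waits on lautering (finishes hour 19), so it starts at hour 19 and finishes at 19 + 3 = hour 22.
Conditioning waits on primary fermentation (finishes hour 22); mashing (finishes hour 11, plus 2-hour gap → hour 13). The latest of these is hour 22, which is the earliest conditioning can start.

22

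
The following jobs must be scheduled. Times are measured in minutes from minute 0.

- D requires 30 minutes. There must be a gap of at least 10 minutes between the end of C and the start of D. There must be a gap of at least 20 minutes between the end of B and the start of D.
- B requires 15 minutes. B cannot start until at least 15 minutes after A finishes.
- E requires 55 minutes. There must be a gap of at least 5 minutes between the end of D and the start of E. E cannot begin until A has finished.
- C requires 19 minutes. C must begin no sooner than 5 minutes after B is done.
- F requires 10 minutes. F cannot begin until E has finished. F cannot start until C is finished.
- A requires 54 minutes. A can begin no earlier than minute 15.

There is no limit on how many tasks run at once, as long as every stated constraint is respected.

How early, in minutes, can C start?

104

A waits on its own release at minute 15, so it starts at minute 15 and finishes at 15 + 54 = minute 69.
B cannot begin until A (finishes minute 69, plus 15-minute gap → minute 84). It runs from minute 84 to 84 + 15 = minute 99.
C waits on B (finishes minute 99, plus 5-minute gap → minute 104), so the earliest it can start is minute 104.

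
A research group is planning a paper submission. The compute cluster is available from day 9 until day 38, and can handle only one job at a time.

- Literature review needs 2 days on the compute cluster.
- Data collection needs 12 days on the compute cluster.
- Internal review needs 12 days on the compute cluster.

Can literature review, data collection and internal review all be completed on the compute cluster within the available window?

The compute cluster window is 38 − 9 = 29 days.
Running back to back, the jobs need 2 + 12 + 12 = 26 days on the compute cluster.
Since 26 ≤ 29, they fit within the window.

Yes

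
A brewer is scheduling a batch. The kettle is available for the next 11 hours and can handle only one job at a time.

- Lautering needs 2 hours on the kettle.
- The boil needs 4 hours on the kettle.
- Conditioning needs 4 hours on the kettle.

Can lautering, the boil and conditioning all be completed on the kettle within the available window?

Running back to back, the jobs need 2 + 4 + 4 = 10 hours on the kettle.
Since 10 ≤ 11, they fit within the window.

Yes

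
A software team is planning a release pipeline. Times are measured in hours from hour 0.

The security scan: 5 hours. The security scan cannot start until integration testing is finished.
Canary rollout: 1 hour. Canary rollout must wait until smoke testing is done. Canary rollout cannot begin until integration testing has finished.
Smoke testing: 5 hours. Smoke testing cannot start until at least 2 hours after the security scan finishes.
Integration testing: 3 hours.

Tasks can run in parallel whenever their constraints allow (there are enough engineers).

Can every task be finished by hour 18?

Nothing blocks integration testing, so it runs from hour 0 to hour 3.
The security scan cannot begin until integration testing (finishes hour 3). It runs from hour 3 to 3 + 5 = hour 8.
After the security scan (finishes hour 8, plus 2-hour gap → hour 10), smoke testing can start at hour 10 and finishes at hour 15.
Canary rollout cannot start until smoke testing (finishes hour 15); integration testing (finishes hour 3). The controlling bound is hour 15, so canary rollout finishes at 15 + 1 = hour 16.
Every task is finished by hour 16, which is no later than the deadline of 18, so the schedule is feasible.

Yes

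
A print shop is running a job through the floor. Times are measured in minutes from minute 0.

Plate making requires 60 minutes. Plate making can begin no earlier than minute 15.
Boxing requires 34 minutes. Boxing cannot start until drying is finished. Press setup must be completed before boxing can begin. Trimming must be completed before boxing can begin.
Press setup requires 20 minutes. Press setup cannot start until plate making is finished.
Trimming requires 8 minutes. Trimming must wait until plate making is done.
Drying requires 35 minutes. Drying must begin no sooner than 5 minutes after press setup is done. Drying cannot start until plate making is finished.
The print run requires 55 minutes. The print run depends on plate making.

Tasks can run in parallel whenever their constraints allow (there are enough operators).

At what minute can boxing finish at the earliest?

169

Plate making waits on its own release at minute 15, so it starts at minute 15 and finishes at 15 + 60 = minute 75.
After plate making (finishes minute 75), trimming can start at minute 75 and finishes at minute 83.
After plate making (finishes minute 75), press setup can start at minute 75 and finishes at minute 95.
For drying: press setup (finishes minute 95, plus 5-minute gap → minute 100); plate making (finishes minute 75). Taking the maximum gives a start of minute 100, and it finishes at 100 + 35 = minute 135.
Boxing needs all of drying (finishes minute 135); press setup (finishes minute 95); trimming (finishes minute 83). That puts its earliest start at minute 135; it finishes at 135 + 34 = minute 169.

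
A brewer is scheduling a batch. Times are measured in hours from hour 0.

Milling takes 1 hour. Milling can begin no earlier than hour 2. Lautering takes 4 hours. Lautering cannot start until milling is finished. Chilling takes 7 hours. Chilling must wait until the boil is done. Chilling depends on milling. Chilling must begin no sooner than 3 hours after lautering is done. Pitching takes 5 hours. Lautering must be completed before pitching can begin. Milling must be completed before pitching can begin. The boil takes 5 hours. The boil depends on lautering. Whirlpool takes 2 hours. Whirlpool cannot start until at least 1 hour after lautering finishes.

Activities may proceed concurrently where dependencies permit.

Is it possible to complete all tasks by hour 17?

Milling cannot begin until its own release at hour 2. It runs from hour 2 to 2 + 1 = hour 3.
Lautering waits on milling (finishes hour 3), so it starts at hour 3 and finishes at 3 + 4 = hour 7.
Pitching cannot start until lautering (finishes hour 7); milling (finishes hour 3). The controlling bound is hour 7, so pitching finishes at 7 + 5 = hour 12.
Whirlpool cannot begin until lautering (finishes hour 7, plus 1-hour gap → hour 8). It runs from hour 8 to 8 + 2 = hour 10.
After lautering (finishes hour 7), the boil can start at hour 7 and finishes at hour 12.
Chilling cannot start until the boil (finishes hour 12); milling (finishes hour 3); lautering (finishes hour 7, plus 3-hour gap → hour 10). The controlling bound is hour 12, so chilling finishes at 12 + 7 = hour 19.
The earliest everything can be done is hour 19, which is after the deadline of 17, so it is not possible.

No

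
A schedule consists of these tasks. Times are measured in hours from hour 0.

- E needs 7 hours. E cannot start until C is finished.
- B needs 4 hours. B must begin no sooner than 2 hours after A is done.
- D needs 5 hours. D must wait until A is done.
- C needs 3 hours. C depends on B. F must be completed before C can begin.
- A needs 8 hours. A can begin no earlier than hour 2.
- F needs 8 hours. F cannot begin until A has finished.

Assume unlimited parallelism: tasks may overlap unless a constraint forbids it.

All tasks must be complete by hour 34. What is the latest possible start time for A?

E must finish by hour 34; it takes 7 hours, so it must start by 34 − 7 = hour 27.
C must finish before E (must start by hour 27). With a 3-hour duration, C must start by 27 − 3 = hour 24.
B has to be done before C (must start by hour 24). That means finishing by hour 24, i.e. starting by 24 − 4 = hour 20.
D has no dependents, so it just needs to finish by hour 34. Starting by 34 − 5 = hour 29 achieves that.
Since C (must start by hour 24) depends on it, F must finish by hour 24. Backing off its 8-hour duration gives a latest start of hour 16.
A has several dependents: B (must start by hour 20, minus 2-hour gap → hour 18); D (must start by hour 29); F (must start by hour 16). The earliest of those limits is hour 16, so A must start by 16 − 8 = hour 8.

8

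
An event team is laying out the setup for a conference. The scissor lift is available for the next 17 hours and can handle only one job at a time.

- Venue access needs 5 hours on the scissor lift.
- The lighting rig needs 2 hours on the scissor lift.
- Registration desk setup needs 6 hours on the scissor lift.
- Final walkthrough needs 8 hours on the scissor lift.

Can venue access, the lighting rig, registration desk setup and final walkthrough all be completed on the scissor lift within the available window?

Running back to back, the jobs need 5 + 2 + 6 + 8 = 21 hours on the scissor lift.
Since 21 > 17, they cannot all fit.

No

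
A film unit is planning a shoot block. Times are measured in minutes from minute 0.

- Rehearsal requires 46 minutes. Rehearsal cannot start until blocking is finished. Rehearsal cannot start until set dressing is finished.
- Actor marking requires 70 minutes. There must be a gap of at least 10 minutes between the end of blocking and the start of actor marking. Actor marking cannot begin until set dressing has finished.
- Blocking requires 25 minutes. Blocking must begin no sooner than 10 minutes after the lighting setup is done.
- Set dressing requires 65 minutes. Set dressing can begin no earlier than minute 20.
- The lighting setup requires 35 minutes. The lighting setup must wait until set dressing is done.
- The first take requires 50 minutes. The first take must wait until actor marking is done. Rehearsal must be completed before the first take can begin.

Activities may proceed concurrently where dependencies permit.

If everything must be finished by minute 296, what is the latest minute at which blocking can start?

141

Nothing follows the first take; the deadline of minute 296 is its only limit. It must start by 296 − 50 = minute 246.
Since the first take (must start by minute 246) depends on it, actor marking must finish by minute 246. Backing off its 70-minute duration gives a latest start of minute 176.
Rehearsal has to be done before the first take (must start by minute 246). That means finishing by minute 246, i.e. starting by 246 − 46 = minute 200.
Blocking feeds actor marking (must start by minute 176, minus 10-minute gap → minute 166); rehearsal (must start by minute 200). Taking the minimum, blocking must finish by minute 166 and start by 166 − 25 = minute 141.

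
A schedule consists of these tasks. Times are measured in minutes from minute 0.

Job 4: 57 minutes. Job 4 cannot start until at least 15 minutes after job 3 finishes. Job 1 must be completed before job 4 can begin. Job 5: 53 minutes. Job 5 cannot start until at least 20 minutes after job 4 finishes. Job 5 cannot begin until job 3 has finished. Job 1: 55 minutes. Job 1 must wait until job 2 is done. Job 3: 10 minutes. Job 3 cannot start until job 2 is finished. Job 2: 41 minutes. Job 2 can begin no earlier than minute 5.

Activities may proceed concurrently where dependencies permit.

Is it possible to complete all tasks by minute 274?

Yes

Job 2 cannot begin until its own release at minute 5. It runs from minute 5 to 5 + 41 = minute 46.
Job 3 waits on job 2 (finishes minute 46), so it starts at minute 46 and finishes at 46 + 10 = minute 56.
Job 1 waits on job 2 (finishes minute 46), so it starts at minute 46 and finishes at 46 + 55 = minute 101.
Job 4 needs all of job 3 (finishes minute 56, plus 15-minute gap → minute 71); job 1 (finishes minute 101). That puts its earliest start at minute 101; it finishes at 101 + 57 = minute 158.
For job 5: job 4 (finishes minute 158, plus 20-minute gap → minute 178); job 3 (finishes minute 56). Taking the maximum gives a start of minute 178, and it finishes at 178 + 53 = minute 231.
Every task is finished by minute 231, which is no later than the deadline of 274, so the schedule is feasible.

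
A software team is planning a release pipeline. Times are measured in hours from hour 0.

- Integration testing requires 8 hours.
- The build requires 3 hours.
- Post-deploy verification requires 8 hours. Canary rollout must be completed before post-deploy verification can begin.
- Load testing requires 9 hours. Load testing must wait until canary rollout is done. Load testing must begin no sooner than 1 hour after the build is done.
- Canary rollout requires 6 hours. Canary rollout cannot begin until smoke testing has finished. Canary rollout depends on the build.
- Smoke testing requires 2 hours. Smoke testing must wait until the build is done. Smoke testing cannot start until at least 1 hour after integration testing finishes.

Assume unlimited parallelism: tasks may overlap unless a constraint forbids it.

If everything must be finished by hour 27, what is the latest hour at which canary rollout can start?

Nothing follows load testing; the deadline of hour 27 is its only limit. It must start by 27 − 9 = hour 18.
Post-deploy verification has no dependents, so it just needs to finish by hour 27. Starting by 27 − 8 = hour 19 achieves that.
Canary rollout must finish in time for load testing (must start by hour 18); post-deploy verification (must start by hour 19). The tightest is hour 18, so canary rollout must start by 18 − 6 = hour 12.

12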